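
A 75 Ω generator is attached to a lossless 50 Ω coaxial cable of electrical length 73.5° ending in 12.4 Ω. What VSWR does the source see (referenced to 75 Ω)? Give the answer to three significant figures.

tan(βl) = 3.38
Z_in = Z_0·(Z_L + jZ_0·tanβl)/(Z_0 + jZ_L·tanβl) = 90.4 + j93.1 Ω
Γ_s = (Z_in − Z_s)/(Z_in + Z_s) = (15.4 + j93.1)/(165 + j93.1), |Γ_s| = 0.497
VSWR = (1 + |Γ_s|)/(1 − |Γ_s|)

VSWR ≈ 2.98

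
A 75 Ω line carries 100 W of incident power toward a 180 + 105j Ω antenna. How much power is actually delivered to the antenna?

P_delivered ≈ 71 W

|Γ| = |(105 + j105)/(255 + j105)| = 0.538
|Γ|² = 0.29
P_refl = |Γ|²·P_inc = 29 W, P_del = (1 − |Γ|²)·P_inc = 71 W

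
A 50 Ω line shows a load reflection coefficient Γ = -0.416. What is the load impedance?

Z_L = Z_0·(1 + Γ)/(1 − Γ) = 50·(0.584)/(1.42)

Z_L ≈ 20.6 Ω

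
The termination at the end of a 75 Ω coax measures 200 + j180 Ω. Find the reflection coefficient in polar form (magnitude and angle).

Γ ≈ 0.667 ∠ 22°

Γ = (Z_L − Z_0)/(Z_L + Z_0) = (125 + j180)/(275 + j180)
|Γ| = 219/329 = 0.667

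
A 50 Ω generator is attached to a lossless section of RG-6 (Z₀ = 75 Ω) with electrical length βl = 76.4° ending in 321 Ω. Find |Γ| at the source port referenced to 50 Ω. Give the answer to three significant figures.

|Γ| ≈ 0.508

tan(βl) = 4.13
Z_in = Z_0·(Z_L + jZ_0·tanβl)/(Z_0 + jZ_L·tanβl) = 18.5 − j17.1 Ω
Γ_s = (Z_in − Z_s)/(Z_in + Z_s) = (-31.5 − j17.1)/(68.5 − j17.1), |Γ_s| = 0.508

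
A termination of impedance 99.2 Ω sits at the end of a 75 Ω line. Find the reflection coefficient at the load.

Γ = (Z_L − Z_0)/(Z_L + Z_0) = (99.2 − 75)/(99.2 + 75) = 24.2/174.2

Γ = 0.139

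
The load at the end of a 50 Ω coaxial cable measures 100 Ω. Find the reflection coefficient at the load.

Γ = (Z_L − Z_0)/(Z_L + Z_0) = (100 − 50)/(100 + 50) = 50/150

Γ = 0.333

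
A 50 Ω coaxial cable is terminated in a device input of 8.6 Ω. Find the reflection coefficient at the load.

Γ = -0.706

Γ = (Z_L − Z_0)/(Z_L + Z_0) = (8.6 − 50)/(8.6 + 50) = -41.4/58.6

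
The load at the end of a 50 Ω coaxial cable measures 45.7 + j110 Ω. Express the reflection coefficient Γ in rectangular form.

Γ ≈ 0.55 + j0.517

Γ = (Z_L − Z_0)/(Z_L + Z_0) = (-4.3 + j110)/(95.7 + j110)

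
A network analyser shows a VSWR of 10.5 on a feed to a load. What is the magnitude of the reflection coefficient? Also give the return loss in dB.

|Γ| = (S − 1)/(S + 1) = (10.5 − 1)/(10.5 + 1) = 9.5/11.5
RL = −20·log₁₀|Γ| = −20·log₁₀(0.826)

|Γ| ≈ 0.826; return loss ≈ 1.66 dB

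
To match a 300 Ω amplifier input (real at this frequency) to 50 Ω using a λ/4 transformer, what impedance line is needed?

Z_qwt = √(Z_0·R_L) = √(50 × 300) = √15000

Z_qwt ≈ 122 Ω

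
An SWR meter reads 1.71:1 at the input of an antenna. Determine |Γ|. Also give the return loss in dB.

|Γ| ≈ 0.262; return loss ≈ 11.6 dB

|Γ| = (S − 1)/(S + 1) = (1.71 − 1)/(1.71 + 1) = 0.71/2.71
RL = −20·log₁₀|Γ| = −20·log₁₀(0.262)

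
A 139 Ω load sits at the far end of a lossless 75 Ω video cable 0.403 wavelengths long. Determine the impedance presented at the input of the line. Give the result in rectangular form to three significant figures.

Z_in ≈ 77.3 + j47.7 Ω

βl = 2π × 0.403 = 145°
tan(βl) = tan(145°) = -0.698
Z_in = Z_0·(Z_L + jZ_0·tanβl)/(Z_0 + jZ_L·tanβl)
     = 75·(139 − j52.4)/(75 − j97)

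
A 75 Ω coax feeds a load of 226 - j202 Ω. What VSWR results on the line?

Γ = (Z_L − Z_0)/(Z_L + Z_0) = (151 − j202)/(301 − j202)
|Γ| = 252/362 = 0.696
VSWR = (1 + |Γ|)/(1 − |Γ|) = 1.7/0.304

VSWR ≈ 5.57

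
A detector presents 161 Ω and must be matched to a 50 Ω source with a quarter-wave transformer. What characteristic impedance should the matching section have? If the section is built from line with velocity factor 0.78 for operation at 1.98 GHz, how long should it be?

Z_qwt ≈ 89.7 Ω; length ≈ 2.95 cm

Z_qwt = √(Z_0·R_L) = √(50 × 161) = √8050
λ = 0.78·c/f = 0.118 m, so l = λ/4 = 0.0295 m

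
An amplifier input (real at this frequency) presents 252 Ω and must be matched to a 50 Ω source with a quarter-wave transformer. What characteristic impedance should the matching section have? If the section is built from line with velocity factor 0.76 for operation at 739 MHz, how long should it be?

Z_qwt = √(Z_0·R_L) = √(50 × 252) = √12600
λ = 0.76·c/f = 0.309 m, so l = λ/4 = 0.0771 m

Z_qwt ≈ 112 Ω; length ≈ 7.71 cm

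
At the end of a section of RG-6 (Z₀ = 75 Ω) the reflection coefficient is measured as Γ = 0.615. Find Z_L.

Z_L ≈ 315 Ω

Z_L = Z_0·(1 + Γ)/(1 − Γ) = 75·(1.61)/(0.385)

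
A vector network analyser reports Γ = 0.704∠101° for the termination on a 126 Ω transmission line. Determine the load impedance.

Z_L = Z_0·(1 + Γ)/(1 − Γ) = 126·(0.866 + j0.691)/(1.13 − j0.691)

Z_L ≈ 36 + j98.7 Ω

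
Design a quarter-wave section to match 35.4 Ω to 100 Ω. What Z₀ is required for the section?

Z_qwt = √(Z_0·R_L) = √(100 × 35.4) = √3540

Z_qwt ≈ 59.5 Ω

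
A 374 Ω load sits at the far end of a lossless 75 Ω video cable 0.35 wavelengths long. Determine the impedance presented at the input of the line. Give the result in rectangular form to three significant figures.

βl = 2π × 0.35 = 126°
tan(βl) = tan(126°) = -1.38
Z_in = Z_0·(Z_L + jZ_0·tanβl)/(Z_0 + jZ_L·tanβl)
     = 75·(374 − j103)/(75 − j515)

Z_in ≈ 22.5 + j51.2 Ω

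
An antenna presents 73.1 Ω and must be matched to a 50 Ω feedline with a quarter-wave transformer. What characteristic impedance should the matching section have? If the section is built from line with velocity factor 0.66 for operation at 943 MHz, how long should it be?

Z_qwt ≈ 60.5 Ω; length ≈ 5.25 cm

Z_qwt = √(Z_0·R_L) = √(50 × 73.1) = √3655
λ = 0.66·c/f = 0.21 m, so l = λ/4 = 0.0525 m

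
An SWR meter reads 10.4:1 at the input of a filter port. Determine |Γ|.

|Γ| ≈ 0.825

|Γ| = (S − 1)/(S + 1) = (10.4 − 1)/(10.4 + 1) = 9.4/11.4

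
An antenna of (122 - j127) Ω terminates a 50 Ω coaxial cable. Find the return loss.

Γ = (72 − j127)/(172 − j127), |Γ| = 0.683
RL = −20·log₁₀|Γ| = −20·log₁₀(0.683)

RL ≈ 3.31 dB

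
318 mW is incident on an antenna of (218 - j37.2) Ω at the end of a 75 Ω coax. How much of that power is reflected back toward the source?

|Γ| = |(143 − j37.2)/(293 − j37.2)| = 0.5
|Γ|² = 0.25
P_refl = |Γ|²·P_inc = 79.6 mW, P_del = (1 − |Γ|²)·P_inc = 238 mW

P_reflected ≈ 79.6 mW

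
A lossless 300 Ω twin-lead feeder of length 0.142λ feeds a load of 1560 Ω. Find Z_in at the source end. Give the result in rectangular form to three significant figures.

βl = 2π × 0.142 = 51.1°
tan(βl) = tan(51.1°) = 1.24
Z_in = Z_0·(Z_L + jZ_0·tanβl)/(Z_0 + jZ_L·tanβl)
     = 300·(1560 + j372)/(300 + j1930)

Z_in ≈ 93 − j227 Ω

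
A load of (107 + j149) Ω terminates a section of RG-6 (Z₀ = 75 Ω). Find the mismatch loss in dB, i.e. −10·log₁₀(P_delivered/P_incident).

Γ = (32 + j149)/(182 + j149), |Γ| = 0.648
|Γ|² = 0.42, so P_del/P_inc = 1 − |Γ|² = 0.58
ML = −10·log₁₀(1 − |Γ|²)

mismatch loss ≈ 2.36 dB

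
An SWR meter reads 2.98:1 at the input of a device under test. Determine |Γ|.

|Γ| = (S − 1)/(S + 1) = (2.98 − 1)/(2.98 + 1) = 1.98/3.98

|Γ| ≈ 0.497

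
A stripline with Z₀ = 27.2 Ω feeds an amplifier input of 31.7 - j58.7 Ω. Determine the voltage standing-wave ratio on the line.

VSWR ≈ 5.85

Γ = (Z_L − Z_0)/(Z_L + Z_0) = (4.5 − j58.7)/(58.9 − j58.7)
|Γ| = 58.9/83.2 = 0.708
VSWR = (1 + |Γ|)/(1 − |Γ|) = 1.71/0.292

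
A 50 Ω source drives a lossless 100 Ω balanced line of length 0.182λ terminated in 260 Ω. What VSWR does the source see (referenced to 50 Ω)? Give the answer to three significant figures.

βl = 2π × 0.182 = 65.5°
tan(βl) = 2.2
Z_in = Z_0·(Z_L + jZ_0·tanβl)/(Z_0 + jZ_L·tanβl) = 45.1 − j37.6 Ω
Γ_s = (Z_in − Z_s)/(Z_in + Z_s) = (-4.95 − j37.6)/(95.1 − j37.6), |Γ_s| = 0.371
VSWR = (1 + |Γ_s|)/(1 − |Γ_s|)

VSWR ≈ 2.18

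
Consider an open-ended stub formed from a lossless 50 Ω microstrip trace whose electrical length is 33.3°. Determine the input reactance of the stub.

X_in ≈ -76.1 Ω (capacitive)

tan(βl) = 0.657
For an open-ended stub, Z_in = −jZ_0·cot(βl) = −jZ_0/tan(βl)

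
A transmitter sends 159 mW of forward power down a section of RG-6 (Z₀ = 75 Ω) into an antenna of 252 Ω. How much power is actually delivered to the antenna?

P_delivered ≈ 112 mW

Γ = (252 − 75)/(252 + 75) = 0.541
|Γ|² = 0.293
P_refl = |Γ|²·P_inc = 46.6 mW, P_del = (1 − |Γ|²)·P_inc = 112 mW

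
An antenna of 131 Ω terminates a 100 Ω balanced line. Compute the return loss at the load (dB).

RL ≈ 17.4 dB

Γ = (131 − 100)/(131 + 100) = 0.134
RL = −20·log₁₀|Γ| = −20·log₁₀(0.134)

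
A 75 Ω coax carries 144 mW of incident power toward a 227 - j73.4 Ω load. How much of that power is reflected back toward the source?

P_reflected ≈ 42.5 mW

|Γ| = |(152 − j73.4)/(302 − j73.4)| = 0.543
|Γ|² = 0.295
P_refl = |Γ|²·P_inc = 42.5 mW, P_del = (1 − |Γ|²)·P_inc = 102 mW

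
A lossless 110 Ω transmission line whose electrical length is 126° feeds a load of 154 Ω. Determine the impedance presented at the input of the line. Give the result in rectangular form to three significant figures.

tan(βl) = tan(126°) = -1.38
Z_in = Z_0·(Z_L + jZ_0·tanβl)/(Z_0 + jZ_L·tanβl)
     = 110·(154 − j151)/(110 − j212)

Z_in ≈ 94.6 + j30.8 Ω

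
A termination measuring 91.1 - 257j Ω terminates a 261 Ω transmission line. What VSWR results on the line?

VSWR ≈ 5.82

Γ = (Z_L − Z_0)/(Z_L + Z_0) = (-169.9 − j257)/(352.1 − j257)
|Γ| = 308/436 = 0.707
VSWR = (1 + |Γ|)/(1 − |Γ|) = 1.71/0.293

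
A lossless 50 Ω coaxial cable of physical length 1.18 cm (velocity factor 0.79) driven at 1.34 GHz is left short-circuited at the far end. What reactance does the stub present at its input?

X_in ≈ 22.3 Ω (inductive)

λ = v/f = 0.79·c / 1.34 GHz = 0.177 m
βl = 2π·l/λ = 2π × 0.0667 = 24°
tan(βl) = 0.446
For a short-circuited stub, Z_in = jZ_0·tan(βl)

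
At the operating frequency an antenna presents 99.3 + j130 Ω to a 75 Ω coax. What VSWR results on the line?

VSWR ≈ 4.1

Γ = (Z_L − Z_0)/(Z_L + Z_0) = (24.3 + j130)/(174.3 + j130)
|Γ| = 132/217 = 0.608
VSWR = (1 + |Γ|)/(1 − |Γ|) = 1.61/0.392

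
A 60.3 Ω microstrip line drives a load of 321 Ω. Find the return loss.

RL ≈ 3.3 dB

Γ = (321 − 60.3)/(321 + 60.3) = 0.684
RL = −20·log₁₀|Γ| = −20·log₁₀(0.684)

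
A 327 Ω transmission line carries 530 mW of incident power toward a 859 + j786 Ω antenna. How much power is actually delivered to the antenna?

P_delivered ≈ 294 mW

|Γ| = |(532 + j786)/(1186 + j786)| = 0.667
|Γ|² = 0.445
P_refl = |Γ|²·P_inc = 236 mW, P_del = (1 − |Γ|²)·P_inc = 294 mW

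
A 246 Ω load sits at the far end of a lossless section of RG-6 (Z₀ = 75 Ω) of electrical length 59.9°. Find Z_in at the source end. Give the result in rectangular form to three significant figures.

tan(βl) = tan(59.9°) = 1.73
Z_in = Z_0·(Z_L + jZ_0·tanβl)/(Z_0 + jZ_L·tanβl)
     = 75·(246 + j129)/(75 + j424)

Z_in ≈ 29.6 − j38.2 Ω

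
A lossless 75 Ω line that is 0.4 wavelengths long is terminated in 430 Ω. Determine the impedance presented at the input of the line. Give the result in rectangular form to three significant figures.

βl = 2π × 0.4 = 144°
tan(βl) = tan(144°) = -0.727
Z_in = Z_0·(Z_L + jZ_0·tanβl)/(Z_0 + jZ_L·tanβl)
     = 75·(430 − j54.5)/(75 − j312)

Z_in ≈ 35.8 + j94.6 Ω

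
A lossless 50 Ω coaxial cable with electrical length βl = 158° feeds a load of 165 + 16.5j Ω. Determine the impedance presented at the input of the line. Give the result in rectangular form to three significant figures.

Z_in ≈ 62.7 + j70.5 Ω

tan(βl) = tan(158°) = -0.404
Z_in = Z_0·(Z_L + jZ_0·tanβl)/(Z_0 + jZ_L·tanβl)
     = 50·(165 − j3.7)/(56.7 − j66.7)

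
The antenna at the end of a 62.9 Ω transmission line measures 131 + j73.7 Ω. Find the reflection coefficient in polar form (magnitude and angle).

Γ ≈ 0.484 ∠ 26.5°

Γ = (Z_L − Z_0)/(Z_L + Z_0) = (68.1 + j73.7)/(193.9 + j73.7)
|Γ| = 100/207 = 0.484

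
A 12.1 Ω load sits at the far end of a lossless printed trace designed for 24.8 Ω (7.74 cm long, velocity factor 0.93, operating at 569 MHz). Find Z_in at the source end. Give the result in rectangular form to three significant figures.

Z_in ≈ 26 + j18.6 Ω

λ = v/f = 0.93·c / 569 MHz = 0.49 m
βl = 2π·l/λ = 2π × 0.158 = 56.8°
tan(βl) = tan(56.8°) = 1.53
Z_in = Z_0·(Z_L + jZ_0·tanβl)/(Z_0 + jZ_L·tanβl)
     = 24.8·(12.1 + j37.9)/(24.8 + j18.5)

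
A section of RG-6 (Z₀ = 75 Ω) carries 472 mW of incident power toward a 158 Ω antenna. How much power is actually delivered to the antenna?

Γ = (158 − 75)/(158 + 75) = 0.356
|Γ|² = 0.127
P_refl = |Γ|²·P_inc = 59.9 mW, P_del = (1 − |Γ|²)·P_inc = 412 mW

P_delivered ≈ 412 mW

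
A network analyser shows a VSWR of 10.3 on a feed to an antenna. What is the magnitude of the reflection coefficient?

|Γ| = (S − 1)/(S + 1) = (10.3 − 1)/(10.3 + 1) = 9.3/11.3

|Γ| ≈ 0.823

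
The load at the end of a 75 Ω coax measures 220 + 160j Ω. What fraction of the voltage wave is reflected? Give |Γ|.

|Γ| ≈ 0.643

Γ = (Z_L − Z_0)/(Z_L + Z_0) = (145 + j160)/(295 + j160)
|Γ| = 216/336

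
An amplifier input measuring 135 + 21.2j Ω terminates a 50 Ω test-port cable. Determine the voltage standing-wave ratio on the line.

VSWR ≈ 2.78

Γ = (Z_L − Z_0)/(Z_L + Z_0) = (85 + j21.2)/(185 + j21.2)
|Γ| = 87.6/186 = 0.47
VSWR = (1 + |Γ|)/(1 − |Γ|) = 1.47/0.53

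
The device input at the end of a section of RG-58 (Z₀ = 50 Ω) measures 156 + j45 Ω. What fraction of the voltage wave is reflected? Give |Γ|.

|Γ| ≈ 0.546

Γ = (Z_L − Z_0)/(Z_L + Z_0) = (106 + j45)/(206 + j45)
|Γ| = 115/211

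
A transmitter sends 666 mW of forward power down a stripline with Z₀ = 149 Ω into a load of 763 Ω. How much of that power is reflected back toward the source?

P_reflected ≈ 302 mW

Γ = (763 − 149)/(763 + 149) = 0.673
|Γ|² = 0.453
P_refl = |Γ|²·P_inc = 302 mW, P_del = (1 − |Γ|²)·P_inc = 364 mW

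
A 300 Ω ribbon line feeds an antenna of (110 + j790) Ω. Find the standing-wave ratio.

VSWR ≈ 22

Γ = (Z_L − Z_0)/(Z_L + Z_0) = (-190 + j790)/(410 + j790)
|Γ| = 813/890 = 0.913
VSWR = (1 + |Γ|)/(1 − |Γ|) = 1.91/0.0871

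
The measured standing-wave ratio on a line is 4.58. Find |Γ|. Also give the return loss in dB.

|Γ| ≈ 0.642; return loss ≈ 3.86 dB

|Γ| = (S − 1)/(S + 1) = (4.58 − 1)/(4.58 + 1) = 3.58/5.58
RL = −20·log₁₀|Γ| = −20·log₁₀(0.642)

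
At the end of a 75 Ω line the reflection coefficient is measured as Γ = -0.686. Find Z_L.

Z_L ≈ 14 Ω

Z_L = Z_0·(1 + Γ)/(1 − Γ) = 75·(0.314)/(1.69)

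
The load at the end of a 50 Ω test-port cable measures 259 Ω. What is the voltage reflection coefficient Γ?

Γ = 0.676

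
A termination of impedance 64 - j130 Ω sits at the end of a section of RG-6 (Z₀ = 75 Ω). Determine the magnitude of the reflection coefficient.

|Γ| ≈ 0.686

Γ = (Z_L − Z_0)/(Z_L + Z_0) = (-11 − j130)/(139 − j130)
|Γ| = 130/190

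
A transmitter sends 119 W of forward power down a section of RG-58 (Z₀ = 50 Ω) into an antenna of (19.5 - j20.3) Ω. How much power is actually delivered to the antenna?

P_delivered ≈ 88.5 W

|Γ| = |(-30.5 − j20.3)/(69.5 − j20.3)| = 0.506
|Γ|² = 0.256
P_refl = |Γ|²·P_inc = 30.5 W, P_del = (1 − |Γ|²)·P_inc = 88.5 W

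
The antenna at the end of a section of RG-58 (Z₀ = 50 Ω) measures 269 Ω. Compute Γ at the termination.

Γ = (Z_L − Z_0)/(Z_L + Z_0) = (269 − 50)/(269 + 50) = 219/319

Γ = 0.687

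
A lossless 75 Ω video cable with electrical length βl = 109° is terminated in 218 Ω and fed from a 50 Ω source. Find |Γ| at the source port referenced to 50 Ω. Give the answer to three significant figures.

tan(βl) = -2.9
Z_in = Z_0·(Z_L + jZ_0·tanβl)/(Z_0 + jZ_L·tanβl) = 28.5 + j22.5 Ω
Γ_s = (Z_in − Z_s)/(Z_in + Z_s) = (-21.5 + j22.5)/(78.5 + j22.5), |Γ_s| = 0.381

|Γ| ≈ 0.381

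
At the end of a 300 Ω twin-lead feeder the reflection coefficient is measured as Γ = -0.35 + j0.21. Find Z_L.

Z_L = Z_0·(1 + Γ)/(1 − Γ) = 300·(0.65 + j0.21)/(1.35 − j0.21)

Z_L ≈ 134 + j67.5 Ω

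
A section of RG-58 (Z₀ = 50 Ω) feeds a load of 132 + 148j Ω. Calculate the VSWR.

VSWR ≈ 6.18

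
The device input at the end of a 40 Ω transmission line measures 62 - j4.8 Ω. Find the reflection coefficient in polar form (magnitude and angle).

Γ = (Z_L − Z_0)/(Z_L + Z_0) = (22 − j4.8)/(102 − j4.8)
|Γ| = 22.5/102 = 0.221

Γ ≈ 0.221 ∠ -9.61°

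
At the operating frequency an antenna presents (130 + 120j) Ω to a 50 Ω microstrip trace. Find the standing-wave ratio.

VSWR ≈ 5

Γ = (Z_L − Z_0)/(Z_L + Z_0) = (80 + j120)/(180 + j120)
|Γ| = 144/216 = 0.667
VSWR = (1 + |Γ|)/(1 − |Γ|) = 1.67/0.333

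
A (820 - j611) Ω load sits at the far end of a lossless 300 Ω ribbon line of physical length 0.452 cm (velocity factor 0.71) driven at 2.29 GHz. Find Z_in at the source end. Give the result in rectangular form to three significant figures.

Z_in ≈ 262 − j452 Ω

λ = v/f = 0.71·c / 2.29 GHz = 0.093 m
βl = 2π·l/λ = 2π × 0.0486 = 17.5°
tan(βl) = tan(17.5°) = 0.315
Z_in = Z_0·(Z_L + jZ_0·tanβl)/(Z_0 + jZ_L·tanβl)
     = 300·(820 − j516)/(493 + j258)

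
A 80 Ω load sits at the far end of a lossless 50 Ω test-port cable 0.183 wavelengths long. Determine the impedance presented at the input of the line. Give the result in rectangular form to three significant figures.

βl = 2π × 0.183 = 65.9°
tan(βl) = tan(65.9°) = 2.23
Z_in = Z_0·(Z_L + jZ_0·tanβl)/(Z_0 + jZ_L·tanβl)
     = 50·(80 + j112)/(50 + j179)

Z_in ≈ 34.8 − j12.7 Ω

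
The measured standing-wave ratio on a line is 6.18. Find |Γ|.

|Γ| = (S − 1)/(S + 1) = (6.18 − 1)/(6.18 + 1) = 5.18/7.18

|Γ| ≈ 0.721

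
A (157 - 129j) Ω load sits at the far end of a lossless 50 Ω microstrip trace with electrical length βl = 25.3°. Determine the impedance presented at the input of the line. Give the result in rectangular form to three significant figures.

Z_in ≈ 26.9 − j65.5 Ω

tan(βl) = tan(25.3°) = 0.473
Z_in = Z_0·(Z_L + jZ_0·tanβl)/(Z_0 + jZ_L·tanβl)
     = 50·(157 − j105)/(111 + j74.2)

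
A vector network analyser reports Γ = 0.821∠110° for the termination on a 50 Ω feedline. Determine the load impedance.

Z_L ≈ 7.29 + j34.5 Ω

Z_L = Z_0·(1 + Γ)/(1 − Γ) = 50·(0.719 + j0.771)/(1.28 − j0.771)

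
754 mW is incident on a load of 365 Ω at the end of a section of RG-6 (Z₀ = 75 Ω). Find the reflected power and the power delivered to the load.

Γ = (365 − 75)/(365 + 75) = 0.659
|Γ|² = 0.434
P_refl = |Γ|²·P_inc = 328 mW, P_del = (1 − |Γ|²)·P_inc = 426 mW

P_reflected ≈ 328 mW; P_delivered ≈ 426 mW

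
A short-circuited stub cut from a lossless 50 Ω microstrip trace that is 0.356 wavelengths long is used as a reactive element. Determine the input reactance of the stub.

βl = 2π × 0.356 = 128°
tan(βl) = -1.27
For a short-circuited stub, Z_in = jZ_0·tan(βl)

X_in ≈ -63.6 Ω (capacitive)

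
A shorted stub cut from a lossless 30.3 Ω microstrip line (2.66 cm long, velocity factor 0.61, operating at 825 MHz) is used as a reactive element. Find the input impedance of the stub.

Z_in ≈ +j28.4 Ω

λ = v/f = 0.61·c / 825 MHz = 0.222 m
βl = 2π·l/λ = 2π × 0.12 = 43.2°
tan(βl) = 0.938
For a shorted stub, Z_in = jZ_0·tan(βl)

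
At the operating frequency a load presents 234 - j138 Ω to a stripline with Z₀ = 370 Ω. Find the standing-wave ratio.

Γ = (Z_L − Z_0)/(Z_L + Z_0) = (-136 − j138)/(604 − j138)
|Γ| = 194/620 = 0.313
VSWR = (1 + |Γ|)/(1 − |Γ|) = 1.31/0.687

VSWR ≈ 1.91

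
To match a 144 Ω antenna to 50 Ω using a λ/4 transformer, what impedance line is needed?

Z_qwt ≈ 84.9 Ω

Z_qwt = √(Z_0·R_L) = √(50 × 144) = √7200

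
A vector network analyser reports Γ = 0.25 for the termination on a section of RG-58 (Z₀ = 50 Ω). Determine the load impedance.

Z_L = Z_0·(1 + Γ)/(1 − Γ) = 50·(1.25)/(0.75)

Z_L ≈ 83.3 Ω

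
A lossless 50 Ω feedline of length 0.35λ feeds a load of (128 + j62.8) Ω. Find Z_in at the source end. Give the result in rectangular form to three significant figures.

Z_in ≈ 18.7 + j21.9 Ω

βl = 2π × 0.35 = 126°
tan(βl) = tan(126°) = -1.38
Z_in = Z_0·(Z_L + jZ_0·tanβl)/(Z_0 + jZ_L·tanβl)
     = 50·(128 − j6.02)/(136 − j176)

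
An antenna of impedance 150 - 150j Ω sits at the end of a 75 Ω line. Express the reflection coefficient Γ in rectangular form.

Γ = (Z_L − Z_0)/(Z_L + Z_0) = (75 − j150)/(225 − j150)

Γ ≈ 0.538 − j0.308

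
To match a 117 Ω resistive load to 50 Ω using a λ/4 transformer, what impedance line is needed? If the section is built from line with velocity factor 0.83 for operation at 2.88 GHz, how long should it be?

Z_qwt = √(Z_0·R_L) = √(50 × 117) = √5850
λ = 0.83·c/f = 0.0865 m, so l = λ/4 = 0.0216 m

Z_qwt ≈ 76.5 Ω; length ≈ 2.16 cm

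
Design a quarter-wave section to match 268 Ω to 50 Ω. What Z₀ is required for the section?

Z_qwt ≈ 116 Ω

Z_qwt = √(Z_0·R_L) = √(50 × 268) = √13400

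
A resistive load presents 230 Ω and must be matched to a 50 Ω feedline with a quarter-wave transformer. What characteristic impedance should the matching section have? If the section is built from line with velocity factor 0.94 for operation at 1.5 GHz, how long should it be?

Z_qwt ≈ 107 Ω; length ≈ 4.7 cm

Z_qwt = √(Z_0·R_L) = √(50 × 230) = √11500
λ = 0.94·c/f = 0.188 m, so l = λ/4 = 0.047 m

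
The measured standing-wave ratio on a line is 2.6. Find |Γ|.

|Γ| = (S − 1)/(S + 1) = (2.6 − 1)/(2.6 + 1) = 1.6/3.6

|Γ| ≈ 0.444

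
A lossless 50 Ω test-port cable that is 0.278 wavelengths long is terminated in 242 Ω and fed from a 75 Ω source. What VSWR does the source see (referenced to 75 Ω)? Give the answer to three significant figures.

βl = 2π × 0.278 = 100°
tan(βl) = -5.63
Z_in = Z_0·(Z_L + jZ_0·tanβl)/(Z_0 + jZ_L·tanβl) = 10.6 + j8.5 Ω
Γ_s = (Z_in − Z_s)/(Z_in + Z_s) = (-64.4 + j8.5)/(85.6 + j8.5), |Γ_s| = 0.754
VSWR = (1 + |Γ_s|)/(1 − |Γ_s|)

VSWR ≈ 7.14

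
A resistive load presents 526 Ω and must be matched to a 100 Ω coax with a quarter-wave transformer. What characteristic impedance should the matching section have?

Z_qwt ≈ 229 Ω

Z_qwt = √(Z_0·R_L) = √(100 × 526) = √52600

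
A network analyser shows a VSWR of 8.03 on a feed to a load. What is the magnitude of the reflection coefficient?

|Γ| = (S − 1)/(S + 1) = (8.03 − 1)/(8.03 + 1) = 7.03/9.03

|Γ| ≈ 0.779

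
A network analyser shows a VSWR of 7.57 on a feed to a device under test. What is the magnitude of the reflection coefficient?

|Γ| = (S − 1)/(S + 1) = (7.57 − 1)/(7.57 + 1) = 6.57/8.57

|Γ| ≈ 0.767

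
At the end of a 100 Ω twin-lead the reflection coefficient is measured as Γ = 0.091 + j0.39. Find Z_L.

Z_L ≈ 85.8 + j79.7 Ω

Z_L = Z_0·(1 + Γ)/(1 − Γ) = 100·(1.09 + j0.39)/(0.909 − j0.39)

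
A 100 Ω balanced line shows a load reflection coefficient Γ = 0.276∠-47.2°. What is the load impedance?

Z_L = Z_0·(1 + Γ)/(1 − Γ) = 100·(1.19 − j0.203)/(0.812 + j0.203)

Z_L ≈ 132 − j57.8 Ω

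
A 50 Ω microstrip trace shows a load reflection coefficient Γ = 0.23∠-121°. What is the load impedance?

Z_L ≈ 36.7 − j15.3 Ω

Z_L = Z_0·(1 + Γ)/(1 − Γ) = 50·(0.882 − j0.197)/(1.12 + j0.197)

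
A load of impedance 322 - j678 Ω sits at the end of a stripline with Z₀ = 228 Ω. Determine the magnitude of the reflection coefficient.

Γ = (Z_L − Z_0)/(Z_L + Z_0) = (94 − j678)/(550 − j678)
|Γ| = 684/873

|Γ| ≈ 0.784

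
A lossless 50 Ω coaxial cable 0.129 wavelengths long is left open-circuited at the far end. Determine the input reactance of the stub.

βl = 2π × 0.129 = 46.4°
tan(βl) = 1.05
For an open-circuited stub, Z_in = −jZ_0·cot(βl) = −jZ_0/tan(βl)

X_in ≈ -47.5 Ω (capacitive)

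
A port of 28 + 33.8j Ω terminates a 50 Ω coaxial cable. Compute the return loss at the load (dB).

RL ≈ 6.48 dB

Γ = (-22 + j33.8)/(78 + j33.8), |Γ| = 0.474
RL = −20·log₁₀|Γ| = −20·log₁₀(0.474)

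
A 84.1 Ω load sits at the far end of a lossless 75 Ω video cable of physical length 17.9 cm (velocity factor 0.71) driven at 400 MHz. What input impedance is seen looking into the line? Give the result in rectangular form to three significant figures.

λ = v/f = 0.71·c / 400 MHz = 0.532 m
βl = 2π·l/λ = 2π × 0.336 = 121°
tan(βl) = tan(121°) = -1.66
Z_in = Z_0·(Z_L + jZ_0·tanβl)/(Z_0 + jZ_L·tanβl)
     = 75·(84.1 − j125)/(75 − j140)

Z_in ≈ 70.7 + j7.17 Ω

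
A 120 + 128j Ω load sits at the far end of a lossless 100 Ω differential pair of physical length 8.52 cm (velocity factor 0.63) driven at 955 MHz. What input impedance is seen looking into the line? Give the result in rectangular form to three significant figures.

Z_in ≈ 51 + j68.8 Ω

λ = v/f = 0.63·c / 955 MHz = 0.198 m
βl = 2π·l/λ = 2π × 0.431 = 155°
tan(βl) = tan(155°) = -0.467
Z_in = Z_0·(Z_L + jZ_0·tanβl)/(Z_0 + jZ_L·tanβl)
     = 100·(120 + j81.3)/(160 − j56)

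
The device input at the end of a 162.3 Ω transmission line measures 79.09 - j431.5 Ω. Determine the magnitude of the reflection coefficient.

|Γ| ≈ 0.889

Γ = (Z_L − Z_0)/(Z_L + Z_0) = (-83.21 − j431.5)/(241.4 − j431.5)
|Γ| = 439/494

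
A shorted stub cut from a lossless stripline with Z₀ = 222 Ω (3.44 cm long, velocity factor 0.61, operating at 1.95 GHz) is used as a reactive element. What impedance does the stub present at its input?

Z_in ≈ −j247 Ω

λ = v/f = 0.61·c / 1.95 GHz = 0.0938 m
βl = 2π·l/λ = 2π × 0.367 = 132°
tan(βl) = -1.11
For a shorted stub, Z_in = jZ_0·tan(βl)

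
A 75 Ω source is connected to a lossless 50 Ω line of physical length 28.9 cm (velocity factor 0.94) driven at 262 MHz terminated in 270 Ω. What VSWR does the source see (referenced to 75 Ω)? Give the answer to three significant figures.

λ = v/f = 0.94·c / 262 MHz = 1.08 m
βl = 2π·l/λ = 2π × 0.269 = 96.7°
tan(βl) = -8.56
Z_in = Z_0·(Z_L + jZ_0·tanβl)/(Z_0 + jZ_L·tanβl) = 9.38 + j5.64 Ω
Γ_s = (Z_in − Z_s)/(Z_in + Z_s) = (-65.6 + j5.64)/(84.4 + j5.64), |Γ_s| = 0.779
VSWR = (1 + |Γ_s|)/(1 − |Γ_s|)

VSWR ≈ 8.04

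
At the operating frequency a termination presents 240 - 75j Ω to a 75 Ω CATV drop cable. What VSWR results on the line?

Γ = (Z_L − Z_0)/(Z_L + Z_0) = (165 − j75)/(315 − j75)
|Γ| = 181/324 = 0.56
VSWR = (1 + |Γ|)/(1 − |Γ|) = 1.56/0.44

VSWR ≈ 3.54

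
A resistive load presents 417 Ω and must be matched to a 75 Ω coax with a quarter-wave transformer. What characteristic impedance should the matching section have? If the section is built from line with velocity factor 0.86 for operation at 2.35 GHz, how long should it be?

Z_qwt ≈ 177 Ω; length ≈ 2.74 cm

Z_qwt = √(Z_0·R_L) = √(75 × 417) = √31280
λ = 0.86·c/f = 0.11 m, so l = λ/4 = 0.0274 m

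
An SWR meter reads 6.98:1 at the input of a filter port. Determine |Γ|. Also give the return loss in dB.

|Γ| ≈ 0.749; return loss ≈ 2.51 dB

|Γ| = (S − 1)/(S + 1) = (6.98 − 1)/(6.98 + 1) = 5.98/7.98
RL = −20·log₁₀|Γ| = −20·log₁₀(0.749)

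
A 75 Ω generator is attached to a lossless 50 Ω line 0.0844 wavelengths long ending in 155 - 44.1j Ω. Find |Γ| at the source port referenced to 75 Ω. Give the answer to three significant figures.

|Γ| ≈ 0.531

βl = 2π × 0.0844 = 30.4°
tan(βl) = 0.586
Z_in = Z_0·(Z_L + jZ_0·tanβl)/(Z_0 + jZ_L·tanβl) = 37.2 − j54.3 Ω
Γ_s = (Z_in − Z_s)/(Z_in + Z_s) = (-37.8 − j54.3)/(112 − j54.3), |Γ_s| = 0.531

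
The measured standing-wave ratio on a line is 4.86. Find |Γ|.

|Γ| = (S − 1)/(S + 1) = (4.86 − 1)/(4.86 + 1) = 3.86/5.86

|Γ| ≈ 0.659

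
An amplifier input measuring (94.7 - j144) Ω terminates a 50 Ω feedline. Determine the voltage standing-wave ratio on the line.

Γ = (Z_L − Z_0)/(Z_L + Z_0) = (44.7 − j144)/(144.7 − j144)
|Γ| = 151/204 = 0.739
VSWR = (1 + |Γ|)/(1 − |Γ|) = 1.74/0.261

VSWR ≈ 6.65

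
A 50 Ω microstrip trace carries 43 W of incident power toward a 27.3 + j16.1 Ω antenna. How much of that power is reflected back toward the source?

P_reflected ≈ 5.34 W

|Γ| = |(-22.7 + j16.1)/(77.3 + j16.1)| = 0.352
|Γ|² = 0.124
P_refl = |Γ|²·P_inc = 5.34 W, P_del = (1 − |Γ|²)·P_inc = 37.7 W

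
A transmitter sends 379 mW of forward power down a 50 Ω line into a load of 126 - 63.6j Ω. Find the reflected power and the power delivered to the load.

P_reflected ≈ 106 mW; P_delivered ≈ 273 mW

|Γ| = |(76 − j63.6)/(176 − j63.6)| = 0.53
|Γ|² = 0.28
P_refl = |Γ|²·P_inc = 106 mW, P_del = (1 − |Γ|²)·P_inc = 273 mW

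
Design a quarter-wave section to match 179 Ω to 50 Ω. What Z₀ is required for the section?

Z_qwt ≈ 94.6 Ω

Z_qwt = √(Z_0·R_L) = √(50 × 179) = √8950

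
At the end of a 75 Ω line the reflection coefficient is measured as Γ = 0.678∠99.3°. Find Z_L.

Z_L ≈ 24.1 + j59.8 Ω

Z_L = Z_0·(1 + Γ)/(1 − Γ) = 75·(0.89 + j0.669)/(1.11 − j0.669)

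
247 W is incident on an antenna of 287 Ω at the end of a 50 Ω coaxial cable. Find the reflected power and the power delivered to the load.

Γ = (287 − 50)/(287 + 50) = 0.703
|Γ|² = 0.495
P_refl = |Γ|²·P_inc = 122 W, P_del = (1 − |Γ|²)·P_inc = 125 W

P_reflected ≈ 122 W; P_delivered ≈ 125 W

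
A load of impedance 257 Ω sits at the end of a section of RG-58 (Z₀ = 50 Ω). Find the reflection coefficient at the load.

Γ = (Z_L − Z_0)/(Z_L + Z_0) = (257 − 50)/(257 + 50) = 207/307

Γ = 0.674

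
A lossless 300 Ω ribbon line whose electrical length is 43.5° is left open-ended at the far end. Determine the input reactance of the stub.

X_in ≈ -316 Ω (capacitive)

tan(βl) = 0.949
For an open-ended stub, Z_in = −jZ_0·cot(βl) = −jZ_0/tan(βl)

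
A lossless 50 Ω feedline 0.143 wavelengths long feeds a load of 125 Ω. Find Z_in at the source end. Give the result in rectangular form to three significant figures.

Z_in ≈ 29.7 − j30.4 Ω

βl = 2π × 0.143 = 51.5°
tan(βl) = tan(51.5°) = 1.26
Z_in = Z_0·(Z_L + jZ_0·tanβl)/(Z_0 + jZ_L·tanβl)
     = 50·(125 + j62.8)/(50 + j157)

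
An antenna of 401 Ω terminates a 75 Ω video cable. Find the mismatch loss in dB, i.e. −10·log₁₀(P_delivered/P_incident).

Γ = (401 − 75)/(401 + 75) = 0.685
|Γ|² = 0.469, so P_del/P_inc = 1 − |Γ|² = 0.531
ML = −10·log₁₀(1 − |Γ|²)

mismatch loss ≈ 2.75 dB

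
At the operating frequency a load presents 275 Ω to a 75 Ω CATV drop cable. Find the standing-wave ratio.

VSWR ≈ 3.67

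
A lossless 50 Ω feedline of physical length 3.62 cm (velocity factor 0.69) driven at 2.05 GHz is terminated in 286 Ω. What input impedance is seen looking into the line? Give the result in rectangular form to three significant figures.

Z_in ≈ 14.2 + j38.6 Ω

λ = v/f = 0.69·c / 2.05 GHz = 0.101 m
βl = 2π·l/λ = 2π × 0.359 = 129°
tan(βl) = tan(129°) = -1.23
Z_in = Z_0·(Z_L + jZ_0·tanβl)/(Z_0 + jZ_L·tanβl)
     = 50·(286 − j61.6)/(50 − j352)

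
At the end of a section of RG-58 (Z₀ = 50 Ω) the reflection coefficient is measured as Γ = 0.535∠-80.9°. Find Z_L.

Z_L = Z_0·(1 + Γ)/(1 − Γ) = 50·(1.08 − j0.528)/(0.915 + j0.528)

Z_L ≈ 32 − j47.3 Ω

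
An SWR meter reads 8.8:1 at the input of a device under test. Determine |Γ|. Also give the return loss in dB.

|Γ| ≈ 0.796; return loss ≈ 1.98 dB

|Γ| = (S − 1)/(S + 1) = (8.8 − 1)/(8.8 + 1) = 7.8/9.8
RL = −20·log₁₀|Γ| = −20·log₁₀(0.796)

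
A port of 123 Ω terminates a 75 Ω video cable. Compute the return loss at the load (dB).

RL ≈ 12.3 dB

Γ = (123 − 75)/(123 + 75) = 0.242
RL = −20·log₁₀|Γ| = −20·log₁₀(0.242)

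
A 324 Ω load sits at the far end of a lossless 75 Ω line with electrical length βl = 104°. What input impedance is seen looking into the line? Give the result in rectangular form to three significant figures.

tan(βl) = tan(104°) = -4.01
Z_in = Z_0·(Z_L + jZ_0·tanβl)/(Z_0 + jZ_L·tanβl)
     = 75·(324 − j301)/(75 − j1300)

Z_in ≈ 18.4 + j17.6 Ω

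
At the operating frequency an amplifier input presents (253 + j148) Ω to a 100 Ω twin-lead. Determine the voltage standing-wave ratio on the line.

Γ = (Z_L − Z_0)/(Z_L + Z_0) = (153 + j148)/(353 + j148)
|Γ| = 213/383 = 0.556
VSWR = (1 + |Γ|)/(1 − |Γ|) = 1.56/0.444

VSWR ≈ 3.51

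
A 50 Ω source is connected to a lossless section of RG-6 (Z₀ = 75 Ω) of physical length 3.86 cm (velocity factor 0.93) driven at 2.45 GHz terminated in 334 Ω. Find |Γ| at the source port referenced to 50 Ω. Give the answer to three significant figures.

λ = v/f = 0.93·c / 2.45 GHz = 0.114 m
βl = 2π·l/λ = 2π × 0.339 = 122°
tan(βl) = -1.6
Z_in = Z_0·(Z_L + jZ_0·tanβl)/(Z_0 + jZ_L·tanβl) = 23 + j43.7 Ω
Γ_s = (Z_in − Z_s)/(Z_in + Z_s) = (-27 + j43.7)/(73 + j43.7), |Γ_s| = 0.604

|Γ| ≈ 0.604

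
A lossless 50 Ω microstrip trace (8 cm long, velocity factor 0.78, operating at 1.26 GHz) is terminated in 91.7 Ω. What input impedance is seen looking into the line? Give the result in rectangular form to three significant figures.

λ = v/f = 0.78·c / 1.26 GHz = 0.186 m
βl = 2π·l/λ = 2π × 0.431 = 155°
tan(βl) = tan(155°) = -0.465
Z_in = Z_0·(Z_L + jZ_0·tanβl)/(Z_0 + jZ_L·tanβl)
     = 50·(91.7 − j23.2)/(50 − j42.6)

Z_in ≈ 64.6 + j31.8 Ω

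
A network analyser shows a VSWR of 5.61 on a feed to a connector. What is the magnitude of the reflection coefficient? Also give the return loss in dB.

|Γ| ≈ 0.697; return loss ≈ 3.13 dB

|Γ| = (S − 1)/(S + 1) = (5.61 − 1)/(5.61 + 1) = 4.61/6.61
RL = −20·log₁₀|Γ| = −20·log₁₀(0.697)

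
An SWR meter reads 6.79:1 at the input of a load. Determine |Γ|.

|Γ| ≈ 0.743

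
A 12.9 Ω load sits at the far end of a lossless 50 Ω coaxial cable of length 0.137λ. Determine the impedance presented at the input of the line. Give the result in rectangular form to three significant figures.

Z_in ≈ 27.9 + j49.8 Ω

βl = 2π × 0.137 = 49.3°
tan(βl) = tan(49.3°) = 1.16
Z_in = Z_0·(Z_L + jZ_0·tanβl)/(Z_0 + jZ_L·tanβl)
     = 50·(12.9 + j58.2)/(50 + j15)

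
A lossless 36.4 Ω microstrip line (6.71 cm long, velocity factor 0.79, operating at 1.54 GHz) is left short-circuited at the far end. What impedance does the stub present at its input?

λ = v/f = 0.79·c / 1.54 GHz = 0.154 m
βl = 2π·l/λ = 2π × 0.436 = 157°
tan(βl) = -0.425
For a short-circuited stub, Z_in = jZ_0·tan(βl)

Z_in ≈ −j15.5 Ω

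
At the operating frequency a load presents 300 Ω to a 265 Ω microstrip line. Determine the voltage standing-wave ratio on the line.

VSWR ≈ 1.13

For a purely resistive load, VSWR = R_L/Z_0 or Z_0/R_L (whichever > 1) = 300/265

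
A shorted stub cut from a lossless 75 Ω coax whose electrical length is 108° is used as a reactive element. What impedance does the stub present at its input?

tan(βl) = -3.08
For a shorted stub, Z_in = jZ_0·tan(βl)

Z_in ≈ −j231 Ω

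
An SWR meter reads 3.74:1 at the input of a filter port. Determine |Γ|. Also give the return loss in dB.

|Γ| ≈ 0.578; return loss ≈ 4.76 dB

|Γ| = (S − 1)/(S + 1) = (3.74 − 1)/(3.74 + 1) = 2.74/4.74
RL = −20·log₁₀|Γ| = −20·log₁₀(0.578)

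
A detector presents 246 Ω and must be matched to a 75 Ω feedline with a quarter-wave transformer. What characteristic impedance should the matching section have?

Z_qwt ≈ 136 Ω

Z_qwt = √(Z_0·R_L) = √(75 × 246) = √18450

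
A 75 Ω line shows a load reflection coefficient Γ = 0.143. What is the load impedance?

Z_L ≈ 100 Ω

Z_L = Z_0·(1 + Γ)/(1 − Γ) = 75·(1.14)/(0.857)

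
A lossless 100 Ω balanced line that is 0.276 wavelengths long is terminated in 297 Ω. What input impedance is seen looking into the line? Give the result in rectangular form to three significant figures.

βl = 2π × 0.276 = 99.4°
tan(βl) = tan(99.4°) = -6.07
Z_in = Z_0·(Z_L + jZ_0·tanβl)/(Z_0 + jZ_L·tanβl)
     = 100·(297 − j607)/(100 − j1800)

Z_in ≈ 34.5 + j14.6 Ω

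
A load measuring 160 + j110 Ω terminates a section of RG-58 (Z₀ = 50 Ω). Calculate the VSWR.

Γ = (Z_L − Z_0)/(Z_L + Z_0) = (110 + j110)/(210 + j110)
|Γ| = 156/237 = 0.656
VSWR = (1 + |Γ|)/(1 − |Γ|) = 1.66/0.344

VSWR ≈ 4.82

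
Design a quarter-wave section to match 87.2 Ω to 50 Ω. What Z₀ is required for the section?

Z_qwt = √(Z_0·R_L) = √(50 × 87.2) = √4360

Z_qwt ≈ 66 Ω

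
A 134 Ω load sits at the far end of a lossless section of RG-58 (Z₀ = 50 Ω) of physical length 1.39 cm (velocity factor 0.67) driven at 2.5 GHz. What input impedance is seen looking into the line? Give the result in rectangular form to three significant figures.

Z_in ≈ 22.9 − j21.8 Ω

λ = v/f = 0.67·c / 2.5 GHz = 0.0804 m
βl = 2π·l/λ = 2π × 0.173 = 62.2°
tan(βl) = tan(62.2°) = 1.9
Z_in = Z_0·(Z_L + jZ_0·tanβl)/(Z_0 + jZ_L·tanβl)
     = 50·(134 + j95)/(50 + j255)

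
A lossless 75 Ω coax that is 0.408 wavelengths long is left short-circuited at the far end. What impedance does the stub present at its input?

βl = 2π × 0.408 = 147°
tan(βl) = -0.652
For a short-circuited stub, Z_in = jZ_0·tan(βl)

Z_in ≈ −j48.9 Ω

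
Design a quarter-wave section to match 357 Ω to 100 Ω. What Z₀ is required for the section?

Z_qwt = √(Z_0·R_L) = √(100 × 357) = √35700

Z_qwt ≈ 189 Ω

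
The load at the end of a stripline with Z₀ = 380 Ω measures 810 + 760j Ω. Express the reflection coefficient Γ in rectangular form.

Γ = (Z_L − Z_0)/(Z_L + Z_0) = (430 + j760)/(1190 + j760)

Γ ≈ 0.546 + j0.29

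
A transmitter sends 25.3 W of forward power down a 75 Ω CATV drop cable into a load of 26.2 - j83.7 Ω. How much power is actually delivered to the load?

|Γ| = |(-48.8 − j83.7)/(101.2 − j83.7)| = 0.738
|Γ|² = 0.544
P_refl = |Γ|²·P_inc = 13.8 W, P_del = (1 − |Γ|²)·P_inc = 11.5 W

P_delivered ≈ 11.5 W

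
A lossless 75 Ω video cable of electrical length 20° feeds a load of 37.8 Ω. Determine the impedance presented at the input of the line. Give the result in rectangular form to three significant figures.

tan(βl) = tan(20°) = 0.364
Z_in = Z_0·(Z_L + jZ_0·tanβl)/(Z_0 + jZ_L·tanβl)
     = 75·(37.8 + j27.3)/(75 + j13.8)

Z_in ≈ 41.4 + j19.7 Ω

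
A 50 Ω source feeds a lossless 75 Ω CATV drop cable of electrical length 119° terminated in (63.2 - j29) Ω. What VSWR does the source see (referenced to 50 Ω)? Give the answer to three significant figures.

VSWR ≈ 2.32

tan(βl) = -1.8
Z_in = Z_0·(Z_L + jZ_0·tanβl)/(Z_0 + jZ_L·tanβl) = 112 + j19.3 Ω
Γ_s = (Z_in − Z_s)/(Z_in + Z_s) = (61.9 + j19.3)/(162 + j19.3), |Γ_s| = 0.398
VSWR = (1 + |Γ_s|)/(1 − |Γ_s|)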